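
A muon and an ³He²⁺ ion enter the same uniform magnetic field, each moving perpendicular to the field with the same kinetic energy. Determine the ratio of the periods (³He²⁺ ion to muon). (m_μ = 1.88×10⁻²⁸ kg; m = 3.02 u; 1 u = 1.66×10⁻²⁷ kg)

T = 2πm/(qB) is independent of speed, so T₂/T₁ = (m₂/q₂)/(m₁/q₁).
T_{³He²⁺ ion}/T_{muon} = (5.01×10^-27/2e) / (1.88×10^-28/1e) = 13.3.

ratio ≈ 13.3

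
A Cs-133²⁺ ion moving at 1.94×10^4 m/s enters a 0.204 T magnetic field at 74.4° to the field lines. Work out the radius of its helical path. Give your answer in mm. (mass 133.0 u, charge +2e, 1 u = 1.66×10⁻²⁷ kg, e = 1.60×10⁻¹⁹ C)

r ≈ 63.2 mm

Only the perpendicular component v⊥ = v sin74.4° = 1.87×10^4 m/s is bent by the field.
r = m v⊥ /(qB) = (2.21×10^-25)(1.87×10^4) / [(2×1.60×10^-19)(0.204)] = 0.0632 m.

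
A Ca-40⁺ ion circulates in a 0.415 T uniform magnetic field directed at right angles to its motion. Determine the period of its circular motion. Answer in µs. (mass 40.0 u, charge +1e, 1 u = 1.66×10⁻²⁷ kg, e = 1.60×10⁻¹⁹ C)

The cyclotron period is independent of speed: T = 2πm/(qB).
T = 2π(6.64×10^-26) / [(1×1.60×10^-19)(0.415)] = 6.28×10^-6 s.

T ≈ 6.28 µs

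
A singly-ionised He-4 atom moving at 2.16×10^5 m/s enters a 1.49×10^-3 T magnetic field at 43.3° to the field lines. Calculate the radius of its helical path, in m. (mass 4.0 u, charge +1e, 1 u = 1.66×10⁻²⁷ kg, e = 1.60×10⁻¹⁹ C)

Only the perpendicular component v⊥ = v sin43.3° = 1.48×10^5 m/s is bent by the field.
r = m v⊥ /(qB) = (6.64×10^-27)(1.48×10^5) / [(1×1.60×10^-19)(1.49×10^-3)] = 4.13 m.

r ≈ 4.13 m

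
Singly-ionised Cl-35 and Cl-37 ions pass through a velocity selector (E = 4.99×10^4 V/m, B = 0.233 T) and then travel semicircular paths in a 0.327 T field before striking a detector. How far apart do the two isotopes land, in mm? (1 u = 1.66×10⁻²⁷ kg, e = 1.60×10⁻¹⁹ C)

Δd ≈ 27.2 mm

Both emerge at v = E/B₁ = 2.14×10^5 m/s.
r = mv/(qB₂), so r₁ = 0.2378 m and r₂ = 0.2514 m, giving Δr = 0.0136 m.
After a semicircle each ion lands a diameter 2r from the entry slit, so the separation is 2Δr = 0.0272 m.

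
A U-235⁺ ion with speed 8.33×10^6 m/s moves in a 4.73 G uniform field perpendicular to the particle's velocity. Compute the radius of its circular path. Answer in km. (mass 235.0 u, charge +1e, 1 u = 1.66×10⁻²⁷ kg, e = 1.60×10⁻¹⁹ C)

The magnetic force provides the centripetal force: qvB = mv²/r, so r = mv/(qB).
r = (3.90×10^-25 kg)(8.33×10^6 m/s) / [(1×1.60×10^-19 C)(4.73×10^-4 T)] = 4.29×10^4 m.

r ≈ 42.9 km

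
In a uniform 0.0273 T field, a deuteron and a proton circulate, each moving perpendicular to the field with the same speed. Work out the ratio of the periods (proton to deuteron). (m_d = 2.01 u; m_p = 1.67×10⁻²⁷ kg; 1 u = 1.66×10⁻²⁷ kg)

T = 2πm/(qB) is independent of speed, so T₂/T₁ = (m₂/q₂)/(m₁/q₁).
T_{proton}/T_{deuteron} = (1.67×10^-27/1e) / (3.34×10^-27/1e) = 0.501.

ratio ≈ 0.501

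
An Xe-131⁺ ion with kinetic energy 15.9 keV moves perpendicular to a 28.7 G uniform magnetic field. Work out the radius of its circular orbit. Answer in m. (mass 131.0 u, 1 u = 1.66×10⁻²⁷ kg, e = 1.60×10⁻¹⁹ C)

Convert the energy: K = 15.9 keV = 2.54×10^-15 J.
v = √(2K/m) = √(2·2.54×10^-15/2.17×10^-25) = 1.53×10^5 m/s.
r = mv/(qB) = (2.17×10^-25)(1.53×10^5) / [(1×1.60×10^-19)(2.87×10^-3)] = 72.4 m.

r ≈ 72.4 m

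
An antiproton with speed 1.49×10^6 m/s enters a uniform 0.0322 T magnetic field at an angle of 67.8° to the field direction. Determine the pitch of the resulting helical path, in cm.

pitch ≈ 115 cm

The velocity component along B is v∥ = v cos67.8° = 5.63×10^5 m/s.
The cyclotron period T = 2πm/(qB) = 2.04×10^-6 s is set by m, q, B alone.
Pitch = v∥·T = (5.63×10^5)(2.04×10^-6) = 1.15 m.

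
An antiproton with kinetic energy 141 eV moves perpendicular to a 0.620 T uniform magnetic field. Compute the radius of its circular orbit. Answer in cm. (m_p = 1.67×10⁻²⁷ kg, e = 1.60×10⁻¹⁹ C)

Convert the energy: K = 141 eV = 2.26×10^-17 J.
v = √(2K/m) = √(2·2.26×10^-17/1.67×10^-27) = 1.64×10^5 m/s.
r = mv/(qB) = (1.67×10^-27)(1.64×10^5) / [(1×1.60×10^-19)(0.620)] = 2.77×10^-3 m.

r ≈ 0.277 cm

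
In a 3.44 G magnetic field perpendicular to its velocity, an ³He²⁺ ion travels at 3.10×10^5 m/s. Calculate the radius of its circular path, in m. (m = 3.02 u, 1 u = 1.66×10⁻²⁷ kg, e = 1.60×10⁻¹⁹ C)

The magnetic force provides the centripetal force: qvB = mv²/r, so r = mv/(qB).
r = (5.01×10^-27 kg)(3.10×10^5 m/s) / [(2×1.60×10^-19 C)(3.44×10^-4 T)] = 14.1 m.

r ≈ 14.1 m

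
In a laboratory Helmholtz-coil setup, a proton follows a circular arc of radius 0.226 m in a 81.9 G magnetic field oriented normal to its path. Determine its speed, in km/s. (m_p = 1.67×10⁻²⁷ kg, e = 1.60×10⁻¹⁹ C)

v ≈ 177 km/s

From qvB = mv²/r, v = qBr/m.
v = (1×1.60×10^-19)(8.19×10^-3)(0.226) / (1.67×10^-27) = 1.77×10^5 m/s.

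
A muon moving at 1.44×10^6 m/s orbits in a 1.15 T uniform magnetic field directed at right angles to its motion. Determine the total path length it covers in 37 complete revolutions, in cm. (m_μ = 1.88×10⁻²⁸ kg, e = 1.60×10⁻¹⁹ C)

r = mv/(qB) = 1.47×10^-3 m, so one revolution covers 2πr = 9.24×10^-3 m.
In 37 revolutions: L = 37·2πr = 0.342 m.

L ≈ 34.2 cm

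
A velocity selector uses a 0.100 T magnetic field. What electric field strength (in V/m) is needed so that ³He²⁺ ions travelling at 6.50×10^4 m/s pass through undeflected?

E ≈ 6500 V/m

qE = qvB ⇒ E = vB = (6.50×10^4)(0.100) = 6500 V/m.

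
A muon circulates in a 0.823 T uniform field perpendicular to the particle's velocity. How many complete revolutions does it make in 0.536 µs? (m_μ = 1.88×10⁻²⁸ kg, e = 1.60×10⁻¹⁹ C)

N = 59

T = 2πm/(qB) = 2π(1.88×10^-28) / [(1×1.60×10^-19)(0.823)] = 8.9705×10^-9 s.
N = t/T = 5.36×10^-7 / 8.9705×10^-9 ≈ 59.75, so 59 complete revolutions.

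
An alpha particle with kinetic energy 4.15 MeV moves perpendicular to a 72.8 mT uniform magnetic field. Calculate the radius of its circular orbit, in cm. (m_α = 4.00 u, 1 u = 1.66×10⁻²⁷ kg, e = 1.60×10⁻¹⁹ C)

Convert the energy: K = 4.15 MeV = 6.64×10^-13 J.
v = √(2K/m) = √(2·6.64×10^-13/6.64×10^-27) = 1.41×10^7 m/s.
r = mv/(qB) = (6.64×10^-27)(1.41×10^7) / [(2×1.60×10^-19)(0.0728)] = 4.03 m.

r ≈ 403 cm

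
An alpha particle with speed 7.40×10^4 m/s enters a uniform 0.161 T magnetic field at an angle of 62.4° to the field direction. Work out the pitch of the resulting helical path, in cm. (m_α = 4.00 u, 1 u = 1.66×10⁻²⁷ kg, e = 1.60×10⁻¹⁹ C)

pitch ≈ 2.78 cm

The velocity component along B is v∥ = v cos62.4° = 3.43×10^4 m/s.
The cyclotron period T = 2πm/(qB) = 8.10×10^-7 s is set by m, q, B alone.
Pitch = v∥·T = (3.43×10^4)(8.10×10^-7) = 0.0278 m.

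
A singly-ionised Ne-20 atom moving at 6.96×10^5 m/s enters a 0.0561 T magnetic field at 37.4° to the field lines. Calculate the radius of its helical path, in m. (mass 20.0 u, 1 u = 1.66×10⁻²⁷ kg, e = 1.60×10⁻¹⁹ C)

Only the perpendicular component v⊥ = v sin37.4° = 4.23×10^5 m/s is bent by the field.
r = m v⊥ /(qB) = (3.32×10^-26)(4.23×10^5) / [(1×1.60×10^-19)(0.0561)] = 1.56 m.

r ≈ 1.56 m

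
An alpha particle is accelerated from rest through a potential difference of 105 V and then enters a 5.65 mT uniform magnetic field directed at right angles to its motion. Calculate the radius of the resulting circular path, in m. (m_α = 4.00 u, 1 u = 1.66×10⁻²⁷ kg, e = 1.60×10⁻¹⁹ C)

r ≈ 0.369 m

The kinetic energy gained is K = qV = (2×1.60×10^-19)(105) = 3.36×10^-17 J.
v = √(2K/m) = 1.01×10^5 m/s.
r = mv/(qB) = (6.64×10^-27)(1.01×10^5) / [(2×1.60×10^-19)(5.65×10^-3)] = 0.369 m.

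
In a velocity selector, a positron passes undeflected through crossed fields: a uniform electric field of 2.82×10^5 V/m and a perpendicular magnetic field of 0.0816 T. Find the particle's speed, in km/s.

For zero net force, qE = qvB, so v = E/B.
v = (2.82×10^5) / (0.0816) = 3.46×10^6 m/s.

v ≈ 3460 km/s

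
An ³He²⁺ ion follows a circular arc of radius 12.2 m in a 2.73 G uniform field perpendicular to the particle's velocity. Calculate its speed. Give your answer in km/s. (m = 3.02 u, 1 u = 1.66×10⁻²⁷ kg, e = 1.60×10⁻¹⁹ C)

From qvB = mv²/r, v = qBr/m.
v = (2×1.60×10^-19)(2.73×10^-4)(12.2) / (5.01×10^-27) = 2.13×10^5 m/s.

v ≈ 213 km/s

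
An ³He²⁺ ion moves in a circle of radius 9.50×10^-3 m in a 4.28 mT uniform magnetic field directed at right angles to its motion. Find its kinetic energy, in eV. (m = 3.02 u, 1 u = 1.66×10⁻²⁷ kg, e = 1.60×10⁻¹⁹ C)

K ≈ 0.106 eV

v = qBr/m = (2×1.60×10^-19)(4.28×10^-3)(9.50×10^-3) / (5.01×10^-27) = 2600 m/s.
K = ½mv² = 0.5·(5.01×10^-27)·(2600)² = 1.69×10^-20 J = 0.106 eV.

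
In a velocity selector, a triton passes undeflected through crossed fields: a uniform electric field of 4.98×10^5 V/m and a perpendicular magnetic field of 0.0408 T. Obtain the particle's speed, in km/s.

v ≈ 12200 km/s

For zero net force, qE = qvB, so v = E/B.
v = (4.98×10^5) / (0.0408) = 1.22×10^7 m/s.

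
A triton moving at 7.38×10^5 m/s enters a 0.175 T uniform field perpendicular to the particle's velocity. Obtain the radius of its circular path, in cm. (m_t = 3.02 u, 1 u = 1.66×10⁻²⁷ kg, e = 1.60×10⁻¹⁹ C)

The magnetic force provides the centripetal force: qvB = mv²/r, so r = mv/(qB).
r = (5.01×10^-27 kg)(7.38×10^5 m/s) / [(1×1.60×10^-19 C)(0.175 T)] = 0.132 m.

r ≈ 13.2 cm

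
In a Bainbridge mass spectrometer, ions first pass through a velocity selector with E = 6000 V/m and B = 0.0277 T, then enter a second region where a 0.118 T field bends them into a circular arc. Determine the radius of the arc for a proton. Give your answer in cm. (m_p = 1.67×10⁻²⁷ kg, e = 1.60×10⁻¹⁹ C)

r ≈ 1.92 cm

The selector passes v = E/B = 6000/0.0277 = 2.17×10^5 m/s.
In the deflection region, r = mv/(qB₂) = (1.67×10^-27)(2.17×10^5) / [(1×1.60×10^-19)(0.118)] = 0.0192 m.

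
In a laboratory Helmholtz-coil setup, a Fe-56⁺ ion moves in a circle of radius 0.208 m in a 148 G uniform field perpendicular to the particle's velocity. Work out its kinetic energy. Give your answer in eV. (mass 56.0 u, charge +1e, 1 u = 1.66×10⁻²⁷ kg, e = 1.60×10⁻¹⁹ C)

K ≈ 8.16 eV

v = qBr/m = (1×1.60×10^-19)(0.0148)(0.208) / (9.30×10^-26) = 5300 m/s.
K = ½mv² = 0.5·(9.30×10^-26)·(5300)² = 1.30×10^-18 J = 8.16 eV.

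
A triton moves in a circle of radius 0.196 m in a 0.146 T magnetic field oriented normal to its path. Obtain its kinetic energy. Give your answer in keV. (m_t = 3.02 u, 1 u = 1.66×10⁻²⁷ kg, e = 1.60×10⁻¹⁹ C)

K ≈ 13.1 keV

v = qBr/m = (1×1.60×10^-19)(0.146)(0.196) / (5.01×10^-27) = 9.13×10^5 m/s.
K = ½mv² = 0.5·(5.01×10^-27)·(9.13×10^5)² = 2.09×10^-15 J = 13.1 keV.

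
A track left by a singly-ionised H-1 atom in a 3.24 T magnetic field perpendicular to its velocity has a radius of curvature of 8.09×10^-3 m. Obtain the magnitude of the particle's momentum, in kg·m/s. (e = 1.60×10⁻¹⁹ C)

p ≈ 4.19×10^-21 kg·m/s

Since qvB = mv²/r, the momentum p = mv = qBr.
p = (1×1.60×10^-19)(3.24)(8.09×10^-3) = 4.19×10^-21 kg·m/s.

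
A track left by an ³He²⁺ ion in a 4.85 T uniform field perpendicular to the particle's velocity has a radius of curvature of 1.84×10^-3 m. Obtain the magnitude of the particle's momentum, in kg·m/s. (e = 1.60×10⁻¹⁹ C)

p ≈ 2.86×10^-21 kg·m/s

Since qvB = mv²/r, the momentum p = mv = qBr.
p = (2×1.60×10^-19)(4.85)(1.84×10^-3) = 2.86×10^-21 kg·m/s.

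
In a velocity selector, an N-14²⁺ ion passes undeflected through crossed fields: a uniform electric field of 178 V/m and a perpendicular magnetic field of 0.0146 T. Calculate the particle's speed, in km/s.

v ≈ 12.2 km/s

For zero net force, qE = qvB, so v = E/B.
v = (178) / (0.0146) = 1.22×10^4 m/s.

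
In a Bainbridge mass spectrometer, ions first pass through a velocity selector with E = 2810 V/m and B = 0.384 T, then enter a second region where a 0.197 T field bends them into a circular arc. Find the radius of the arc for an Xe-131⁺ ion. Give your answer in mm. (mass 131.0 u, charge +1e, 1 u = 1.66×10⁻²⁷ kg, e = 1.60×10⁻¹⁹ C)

The selector passes v = E/B = 2810/0.384 = 7320 m/s.
In the deflection region, r = mv/(qB₂) = (2.17×10^-25)(7320) / [(1×1.60×10^-19)(0.197)] = 0.0505 m.

r ≈ 50.5 mm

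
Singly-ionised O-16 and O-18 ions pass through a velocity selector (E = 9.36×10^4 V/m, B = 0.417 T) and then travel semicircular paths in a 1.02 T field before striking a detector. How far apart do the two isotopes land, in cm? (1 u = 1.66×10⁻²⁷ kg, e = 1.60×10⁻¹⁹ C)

Both emerge at v = E/B₁ = 2.24×10^5 m/s.
r = mv/(qB₂), so r₁ = 0.03653 m and r₂ = 0.04110 m, giving Δr = 4.57×10^-3 m.
After a semicircle each ion lands a diameter 2r from the entry slit, so the separation is 2Δr = 9.13×10^-3 m.

Δd ≈ 0.913 cm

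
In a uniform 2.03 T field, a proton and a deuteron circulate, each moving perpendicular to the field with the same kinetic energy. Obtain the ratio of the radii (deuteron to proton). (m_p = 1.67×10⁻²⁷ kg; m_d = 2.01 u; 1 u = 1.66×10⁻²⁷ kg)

ratio ≈ 1.41

r = √(2mK)/(qB) ⇒ at equal K, r ∝ √m/q.
r_{deuteron}/r_{proton} = 1.41.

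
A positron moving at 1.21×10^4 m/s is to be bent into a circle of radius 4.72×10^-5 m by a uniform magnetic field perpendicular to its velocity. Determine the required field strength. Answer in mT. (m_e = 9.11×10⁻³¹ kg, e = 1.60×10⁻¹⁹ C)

qvB = mv²/r gives B = mv/(qr).
B = (9.11×10^-31)(1.21×10^4) / [(1×1.60×10^-19)(4.72×10^-5)] = 1.46×10^-3 T.

B ≈ 1.46 mT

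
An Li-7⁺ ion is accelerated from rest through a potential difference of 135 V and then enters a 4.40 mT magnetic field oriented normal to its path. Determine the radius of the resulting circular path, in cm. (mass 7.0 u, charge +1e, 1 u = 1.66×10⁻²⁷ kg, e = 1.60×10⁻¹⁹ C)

r ≈ 101 cm

The kinetic energy gained is K = qV = (1×1.60×10^-19)(135) = 2.16×10^-17 J.
v = √(2K/m) = 6.10×10^4 m/s.
r = mv/(qB) = (1.16×10^-26)(6.10×10^4) / [(1×1.60×10^-19)(4.40×10^-3)] = 1.01 m.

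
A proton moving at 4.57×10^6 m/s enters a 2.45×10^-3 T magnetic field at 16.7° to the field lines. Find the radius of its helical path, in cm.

r ≈ 559 cm

Only the perpendicular component v⊥ = v sin16.7° = 1.31×10^6 m/s is bent by the field.
r = m v⊥ /(qB) = (1.67×10^-27)(1.31×10^6) / [(1×1.60×10^-19)(2.45×10^-3)] = 5.59 m.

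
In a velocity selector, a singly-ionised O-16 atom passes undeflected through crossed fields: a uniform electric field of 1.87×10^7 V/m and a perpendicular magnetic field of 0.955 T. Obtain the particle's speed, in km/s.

For zero net force, qE = qvB, so v = E/B.
v = (1.87×10^7) / (0.955) = 1.96×10^7 m/s.

v ≈ 19600 km/s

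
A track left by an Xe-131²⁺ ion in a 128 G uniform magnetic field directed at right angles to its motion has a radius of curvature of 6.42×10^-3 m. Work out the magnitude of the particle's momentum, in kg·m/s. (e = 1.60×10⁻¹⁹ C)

Since qvB = mv²/r, the momentum p = mv = qBr.
p = (2×1.60×10^-19)(0.0128)(6.42×10^-3) = 2.63×10^-23 kg·m/s.

p ≈ 2.63×10^-23 kg·m/s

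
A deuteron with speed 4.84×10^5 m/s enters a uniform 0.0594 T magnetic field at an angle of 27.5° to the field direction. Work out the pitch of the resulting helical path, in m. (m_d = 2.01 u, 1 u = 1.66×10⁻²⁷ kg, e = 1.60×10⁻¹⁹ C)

pitch ≈ 0.947 m

The velocity component along B is v∥ = v cos27.5° = 4.29×10^5 m/s.
The cyclotron period T = 2πm/(qB) = 2.21×10^-6 s is set by m, q, B alone.
Pitch = v∥·T = (4.29×10^5)(2.21×10^-6) = 0.947 m.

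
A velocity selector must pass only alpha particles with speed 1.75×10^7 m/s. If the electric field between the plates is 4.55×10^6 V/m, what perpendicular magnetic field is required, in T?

B ≈ 0.260 T

qE = qvB ⇒ B = E/v = (4.55×10^6) / (1.75×10^7) = 0.260 T.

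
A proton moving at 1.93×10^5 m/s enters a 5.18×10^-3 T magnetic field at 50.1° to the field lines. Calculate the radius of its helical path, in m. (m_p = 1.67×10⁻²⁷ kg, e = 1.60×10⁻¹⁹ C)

Only the perpendicular component v⊥ = v sin50.1° = 1.48×10^5 m/s is bent by the field.
r = m v⊥ /(qB) = (1.67×10^-27)(1.48×10^5) / [(1×1.60×10^-19)(5.18×10^-3)] = 0.298 m.

r ≈ 0.298 m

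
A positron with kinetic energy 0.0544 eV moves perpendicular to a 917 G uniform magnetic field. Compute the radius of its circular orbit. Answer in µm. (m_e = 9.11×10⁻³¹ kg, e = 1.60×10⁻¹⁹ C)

r ≈ 8.58 µm

Convert the energy: K = 0.0544 eV = 8.70×10^-21 J.
v = √(2K/m) = √(2·8.70×10^-21/9.11×10^-31) = 1.38×10^5 m/s.
r = mv/(qB) = (9.11×10^-31)(1.38×10^5) / [(1×1.60×10^-19)(0.0917)] = 8.58×10^-6 m.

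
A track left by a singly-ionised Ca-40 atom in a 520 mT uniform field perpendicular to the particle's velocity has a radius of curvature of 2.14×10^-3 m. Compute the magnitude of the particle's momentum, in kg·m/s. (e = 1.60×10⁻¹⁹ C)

Since qvB = mv²/r, the momentum p = mv = qBr.
p = (1×1.60×10^-19)(0.520)(2.14×10^-3) = 1.78×10^-22 kg·m/s.

p ≈ 1.78×10^-22 kg·m/s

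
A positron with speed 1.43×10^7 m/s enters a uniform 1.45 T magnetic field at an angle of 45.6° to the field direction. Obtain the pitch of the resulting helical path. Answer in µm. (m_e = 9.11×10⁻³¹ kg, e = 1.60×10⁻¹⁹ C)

pitch ≈ 247 µm

The velocity component along B is v∥ = v cos45.6° = 1.00×10^7 m/s.
The cyclotron period T = 2πm/(qB) = 2.47×10^-11 s is set by m, q, B alone.
Pitch = v∥·T = (1.00×10^7)(2.47×10^-11) = 2.47×10^-4 m.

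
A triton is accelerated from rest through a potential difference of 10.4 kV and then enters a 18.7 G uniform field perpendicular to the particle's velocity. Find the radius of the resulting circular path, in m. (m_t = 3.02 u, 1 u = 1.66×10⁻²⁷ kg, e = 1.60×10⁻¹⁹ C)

The kinetic energy gained is K = qV = (1×1.60×10^-19)(1.04×10^4) = 1.66×10^-15 J.
v = √(2K/m) = 8.15×10^5 m/s.
r = mv/(qB) = (5.01×10^-27)(8.15×10^5) / [(1×1.60×10^-19)(1.87×10^-3)] = 13.7 m.

r ≈ 13.7 m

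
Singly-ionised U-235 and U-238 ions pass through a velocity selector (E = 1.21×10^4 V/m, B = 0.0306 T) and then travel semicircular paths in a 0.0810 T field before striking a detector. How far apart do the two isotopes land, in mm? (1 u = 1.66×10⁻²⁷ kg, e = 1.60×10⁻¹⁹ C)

Both emerge at v = E/B₁ = 3.95×10^5 m/s.
r = mv/(qB₂), so r₁ = 11.902 m and r₂ = 12.054 m, giving Δr = 0.152 m.
After a semicircle each ion lands a diameter 2r from the entry slit, so the separation is 2Δr = 0.304 m.

Δd ≈ 304 mm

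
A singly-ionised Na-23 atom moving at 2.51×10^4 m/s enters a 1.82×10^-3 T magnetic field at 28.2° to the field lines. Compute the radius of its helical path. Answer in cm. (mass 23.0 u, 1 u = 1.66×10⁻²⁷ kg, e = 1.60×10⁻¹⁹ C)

Only the perpendicular component v⊥ = v sin28.2° = 1.19×10^4 m/s is bent by the field.
r = m v⊥ /(qB) = (3.82×10^-26)(1.19×10^4) / [(1×1.60×10^-19)(1.82×10^-3)] = 1.56 m.

r ≈ 156 cm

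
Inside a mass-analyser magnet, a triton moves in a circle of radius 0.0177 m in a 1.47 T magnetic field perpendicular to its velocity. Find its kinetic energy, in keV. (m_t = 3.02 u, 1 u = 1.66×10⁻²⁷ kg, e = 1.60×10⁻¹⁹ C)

v = qBr/m = (1×1.60×10^-19)(1.47)(0.0177) / (5.01×10^-27) = 8.30×10^5 m/s.
K = ½mv² = 0.5·(5.01×10^-27)·(8.30×10^5)² = 1.73×10^-15 J = 10.8 keV.

K ≈ 10.8 keV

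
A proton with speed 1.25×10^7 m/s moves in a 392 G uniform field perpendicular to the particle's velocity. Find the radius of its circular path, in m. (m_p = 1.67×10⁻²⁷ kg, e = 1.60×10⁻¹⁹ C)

The magnetic force provides the centripetal force: qvB = mv²/r, so r = mv/(qB).
r = (1.67×10^-27 kg)(1.25×10^7 m/s) / [(1×1.60×10^-19 C)(0.0392 T)] = 3.33 m.

r ≈ 3.33 m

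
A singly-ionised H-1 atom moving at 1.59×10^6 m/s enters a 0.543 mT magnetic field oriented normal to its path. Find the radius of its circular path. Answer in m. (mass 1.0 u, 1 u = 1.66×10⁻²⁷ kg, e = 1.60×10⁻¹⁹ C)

r ≈ 30.4 m

The magnetic force provides the centripetal force: qvB = mv²/r, so r = mv/(qB).
r = (1.66×10^-27 kg)(1.59×10^6 m/s) / [(1×1.60×10^-19 C)(5.43×10^-4 T)] = 30.4 m.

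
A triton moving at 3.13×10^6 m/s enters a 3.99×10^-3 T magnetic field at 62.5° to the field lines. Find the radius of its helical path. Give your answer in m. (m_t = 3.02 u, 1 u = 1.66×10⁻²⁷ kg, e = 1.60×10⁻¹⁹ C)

Only the perpendicular component v⊥ = v sin62.5° = 2.78×10^6 m/s is bent by the field.
r = m v⊥ /(qB) = (5.01×10^-27)(2.78×10^6) / [(1×1.60×10^-19)(3.99×10^-3)] = 21.8 m.

r ≈ 21.8 m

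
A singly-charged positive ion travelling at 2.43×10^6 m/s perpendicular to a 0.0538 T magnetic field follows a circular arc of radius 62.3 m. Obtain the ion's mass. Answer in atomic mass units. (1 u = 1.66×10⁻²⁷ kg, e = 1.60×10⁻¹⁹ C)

m ≈ 133 u

qvB = mv²/r ⇒ m = qBr/v.
m = (1×1.60×10^-19)(0.0538)(62.3) / (2.43×10^6) = 2.21×10^-25 kg = 133 u.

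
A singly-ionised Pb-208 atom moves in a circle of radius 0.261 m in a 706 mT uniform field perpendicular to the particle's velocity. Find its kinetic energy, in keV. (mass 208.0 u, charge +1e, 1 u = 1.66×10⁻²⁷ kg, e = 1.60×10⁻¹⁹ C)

K ≈ 7.87 keV

v = qBr/m = (1×1.60×10^-19)(0.706)(0.261) / (3.45×10^-25) = 8.54×10^4 m/s.
K = ½mv² = 0.5·(3.45×10^-25)·(8.54×10^4)² = 1.26×10^-15 J = 7.87 keV.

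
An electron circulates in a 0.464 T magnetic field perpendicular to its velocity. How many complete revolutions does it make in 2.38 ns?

T = 2πm/(qB) = 2π(9.11×10^-31) / [(1×1.60×10^-19)(0.464)] = 7.7101×10^-11 s.
N = t/T = 2.38×10^-9 / 7.7101×10^-11 ≈ 30.87, so 30 complete revolutions.

N = 30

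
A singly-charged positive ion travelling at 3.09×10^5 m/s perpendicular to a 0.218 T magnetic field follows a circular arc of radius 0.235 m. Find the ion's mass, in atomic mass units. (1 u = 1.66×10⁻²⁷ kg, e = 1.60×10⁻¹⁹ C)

qvB = mv²/r ⇒ m = qBr/v.
m = (1×1.60×10^-19)(0.218)(0.235) / (3.09×10^5) = 2.65×10^-26 kg = 16.0 u.

m ≈ 16.0 u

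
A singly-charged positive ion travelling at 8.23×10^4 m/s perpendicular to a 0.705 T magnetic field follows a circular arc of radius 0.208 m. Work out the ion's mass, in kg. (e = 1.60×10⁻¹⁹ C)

qvB = mv²/r ⇒ m = qBr/v.
m = (1×1.60×10^-19)(0.705)(0.208) / (8.23×10^4) = 2.85×10^-25 kg.

m ≈ 2.85×10^-25 kg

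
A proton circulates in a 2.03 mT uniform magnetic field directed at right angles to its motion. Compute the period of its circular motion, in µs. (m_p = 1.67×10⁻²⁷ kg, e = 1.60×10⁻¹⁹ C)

The cyclotron period is independent of speed: T = 2πm/(qB).
T = 2π(1.67×10^-27) / [(1×1.60×10^-19)(2.03×10^-3)] = 3.23×10^-5 s.

T ≈ 32.3 µs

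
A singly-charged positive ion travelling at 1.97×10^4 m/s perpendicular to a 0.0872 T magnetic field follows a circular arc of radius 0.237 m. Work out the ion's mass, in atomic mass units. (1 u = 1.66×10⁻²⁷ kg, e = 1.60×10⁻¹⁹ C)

m ≈ 101 u

qvB = mv²/r ⇒ m = qBr/v.
m = (1×1.60×10^-19)(0.0872)(0.237) / (1.97×10^4) = 1.68×10^-25 kg = 101 u.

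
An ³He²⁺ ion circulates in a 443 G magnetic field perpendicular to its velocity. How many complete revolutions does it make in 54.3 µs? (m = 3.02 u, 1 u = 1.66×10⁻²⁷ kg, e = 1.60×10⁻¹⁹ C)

N = 24

T = 2πm/(qB) = 2π(5.0132×10^-27) / [(2×1.60×10^-19)(0.0443)] = 2.2220×10^-6 s.
N = t/T = 5.43×10^-5 / 2.2220×10^-6 ≈ 24.44, so 24 complete revolutions.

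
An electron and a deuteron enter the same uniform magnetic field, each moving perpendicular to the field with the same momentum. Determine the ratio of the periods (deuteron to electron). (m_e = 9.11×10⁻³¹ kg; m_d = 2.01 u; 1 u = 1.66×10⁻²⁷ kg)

T = 2πm/(qB) is independent of speed, so T₂/T₁ = (m₂/q₂)/(m₁/q₁).
T_{deuteron}/T_{electron} = (3.34×10^-27/1e) / (9.11×10^-31/1e) = 3660.

ratio ≈ 3660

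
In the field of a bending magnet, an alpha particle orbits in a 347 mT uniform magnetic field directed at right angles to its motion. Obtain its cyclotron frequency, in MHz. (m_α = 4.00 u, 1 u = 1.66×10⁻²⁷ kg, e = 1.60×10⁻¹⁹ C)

f ≈ 2.66 MHz

f = qB/(2πm) = (2×1.60×10^-19)(0.347) / [2π(6.64×10^-27)] = 2.66×10^6 Hz.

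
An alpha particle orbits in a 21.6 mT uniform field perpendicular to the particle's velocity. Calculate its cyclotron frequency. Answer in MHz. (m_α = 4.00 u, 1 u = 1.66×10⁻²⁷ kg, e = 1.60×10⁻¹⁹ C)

f ≈ 0.166 MHz

f = qB/(2πm) = (2×1.60×10^-19)(0.0216) / [2π(6.64×10^-27)] = 1.66×10^5 Hz.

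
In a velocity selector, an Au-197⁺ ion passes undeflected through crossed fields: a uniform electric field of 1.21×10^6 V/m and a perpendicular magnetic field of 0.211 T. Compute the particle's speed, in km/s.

v ≈ 5730 km/s

For zero net force, qE = qvB, so v = E/B.
v = (1.21×10^6) / (0.211) = 5.73×10^6 m/s.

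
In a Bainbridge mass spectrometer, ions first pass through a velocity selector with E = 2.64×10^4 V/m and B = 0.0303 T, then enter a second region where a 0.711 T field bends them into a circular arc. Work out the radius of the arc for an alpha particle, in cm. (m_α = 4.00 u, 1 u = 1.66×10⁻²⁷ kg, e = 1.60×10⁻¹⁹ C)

r ≈ 2.54 cm

The selector passes v = E/B = 2.64×10^4/0.0303 = 8.71×10^5 m/s.
In the deflection region, r = mv/(qB₂) = (6.64×10^-27)(8.71×10^5) / [(2×1.60×10^-19)(0.711)] = 0.0254 m.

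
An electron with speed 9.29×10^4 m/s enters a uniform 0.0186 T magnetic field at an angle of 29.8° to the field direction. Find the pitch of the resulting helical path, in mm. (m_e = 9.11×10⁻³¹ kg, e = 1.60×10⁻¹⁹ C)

The velocity component along B is v∥ = v cos29.8° = 8.06×10^4 m/s.
The cyclotron period T = 2πm/(qB) = 1.92×10^-9 s is set by m, q, B alone.
Pitch = v∥·T = (8.06×10^4)(1.92×10^-9) = 1.55×10^-4 m.

pitch ≈ 0.155 mm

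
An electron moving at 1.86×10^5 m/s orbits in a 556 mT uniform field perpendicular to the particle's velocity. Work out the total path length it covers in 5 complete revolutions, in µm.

r = mv/(qB) = 1.90×10^-6 m, so one revolution covers 2πr = 1.20×10^-5 m.
In 5 revolutions: L = 5·2πr = 5.98×10^-5 m.

L ≈ 59.8 µm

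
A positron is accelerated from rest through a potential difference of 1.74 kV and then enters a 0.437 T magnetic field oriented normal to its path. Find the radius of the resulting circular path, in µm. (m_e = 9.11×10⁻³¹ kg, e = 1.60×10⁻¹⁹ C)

The kinetic energy gained is K = qV = (1×1.60×10^-19)(1740) = 2.78×10^-16 J.
v = √(2K/m) = 2.47×10^7 m/s.
r = mv/(qB) = (9.11×10^-31)(2.47×10^7) / [(1×1.60×10^-19)(0.437)] = 3.22×10^-4 m.

r ≈ 322 µm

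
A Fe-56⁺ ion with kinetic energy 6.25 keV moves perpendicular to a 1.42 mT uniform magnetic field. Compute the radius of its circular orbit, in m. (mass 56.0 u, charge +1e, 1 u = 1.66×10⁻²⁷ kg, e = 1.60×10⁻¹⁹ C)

r ≈ 60.0 m

Convert the energy: K = 6.25 keV = 1.00×10^-15 J.
v = √(2K/m) = √(2·1.00×10^-15/9.30×10^-26) = 1.47×10^5 m/s.
r = mv/(qB) = (9.30×10^-26)(1.47×10^5) / [(1×1.60×10^-19)(1.42×10^-3)] = 60.0 m.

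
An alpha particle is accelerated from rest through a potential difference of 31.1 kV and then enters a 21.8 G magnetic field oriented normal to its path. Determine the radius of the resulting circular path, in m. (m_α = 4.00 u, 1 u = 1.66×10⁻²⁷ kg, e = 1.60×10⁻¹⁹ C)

The kinetic energy gained is K = qV = (2×1.60×10^-19)(3.11×10^4) = 9.95×10^-15 J.
v = √(2K/m) = 1.73×10^6 m/s.
r = mv/(qB) = (6.64×10^-27)(1.73×10^6) / [(2×1.60×10^-19)(2.18×10^-3)] = 16.5 m.

r ≈ 16.5 m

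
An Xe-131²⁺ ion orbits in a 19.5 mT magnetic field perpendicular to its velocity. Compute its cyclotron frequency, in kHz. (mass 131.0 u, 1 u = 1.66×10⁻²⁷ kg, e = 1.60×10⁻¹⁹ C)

f = qB/(2πm) = (2×1.60×10^-19)(0.0195) / [2π(2.17×10^-25)] = 4570 Hz.

f ≈ 4.57 kHz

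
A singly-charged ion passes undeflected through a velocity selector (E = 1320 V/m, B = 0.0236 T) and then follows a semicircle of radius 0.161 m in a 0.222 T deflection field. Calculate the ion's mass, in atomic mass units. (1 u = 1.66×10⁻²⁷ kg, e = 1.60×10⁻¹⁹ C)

v = E/B₁ = 5.59×10^4 m/s.
From r = mv/(qB₂), m = qB₂r/v = (1×1.60×10^-19)(0.222)(0.161) / (5.59×10^4) = 1.02×10^-25 kg.
In atomic mass units: m = 1.02×10^-25 / 1.66×10^-27 = 61.6 u.

m ≈ 61.6 u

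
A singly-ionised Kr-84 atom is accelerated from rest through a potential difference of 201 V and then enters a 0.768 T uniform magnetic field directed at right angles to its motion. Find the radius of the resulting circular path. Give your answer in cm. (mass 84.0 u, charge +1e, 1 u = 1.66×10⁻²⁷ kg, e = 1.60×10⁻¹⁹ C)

r ≈ 2.44 cm

The kinetic energy gained is K = qV = (1×1.60×10^-19)(201) = 3.22×10^-17 J.
v = √(2K/m) = 2.15×10^4 m/s.
r = mv/(qB) = (1.39×10^-25)(2.15×10^4) / [(1×1.60×10^-19)(0.768)] = 0.0244 m.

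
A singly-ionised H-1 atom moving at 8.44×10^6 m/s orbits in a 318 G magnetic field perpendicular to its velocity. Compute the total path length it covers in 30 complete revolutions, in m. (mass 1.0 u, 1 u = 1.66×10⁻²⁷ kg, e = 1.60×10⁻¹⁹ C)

r = mv/(qB) = 2.75 m, so one revolution covers 2πr = 17.3 m.
In 30 revolutions: L = 30·2πr = 519 m.

L ≈ 519 m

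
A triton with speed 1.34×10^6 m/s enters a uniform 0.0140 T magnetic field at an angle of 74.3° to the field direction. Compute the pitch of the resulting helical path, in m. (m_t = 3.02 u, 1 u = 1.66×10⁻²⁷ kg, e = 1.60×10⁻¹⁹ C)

pitch ≈ 5.10 m

The velocity component along B is v∥ = v cos74.3° = 3.63×10^5 m/s.
The cyclotron period T = 2πm/(qB) = 1.41×10^-5 s is set by m, q, B alone.
Pitch = v∥·T = (3.63×10^5)(1.41×10^-5) = 5.10 m.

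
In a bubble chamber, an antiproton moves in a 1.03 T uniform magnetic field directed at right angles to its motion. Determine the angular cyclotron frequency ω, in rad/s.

ω = qB/m = (1×1.60×10^-19)(1.03) / (1.67×10^-27) = 9.87×10^7 rad/s.

ω ≈ 9.87×10^7 rad/s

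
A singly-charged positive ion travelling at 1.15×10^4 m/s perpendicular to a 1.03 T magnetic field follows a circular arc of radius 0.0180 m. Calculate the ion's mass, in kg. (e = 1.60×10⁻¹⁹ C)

qvB = mv²/r ⇒ m = qBr/v.
m = (1×1.60×10^-19)(1.03)(0.0180) / (1.15×10^4) = 2.58×10^-25 kg.

m ≈ 2.58×10^-25 kg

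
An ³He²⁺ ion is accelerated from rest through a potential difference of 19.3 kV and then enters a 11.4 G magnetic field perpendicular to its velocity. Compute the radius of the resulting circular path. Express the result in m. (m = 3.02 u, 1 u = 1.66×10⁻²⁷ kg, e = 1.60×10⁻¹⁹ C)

The kinetic energy gained is K = qV = (2×1.60×10^-19)(1.93×10^4) = 6.18×10^-15 J.
v = √(2K/m) = 1.57×10^6 m/s.
r = mv/(qB) = (5.01×10^-27)(1.57×10^6) / [(2×1.60×10^-19)(1.14×10^-3)] = 21.6 m.

r ≈ 21.6 m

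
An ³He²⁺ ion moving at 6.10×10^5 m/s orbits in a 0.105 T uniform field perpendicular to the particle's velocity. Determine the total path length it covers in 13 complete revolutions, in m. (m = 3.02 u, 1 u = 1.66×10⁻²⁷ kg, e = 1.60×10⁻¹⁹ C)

r = mv/(qB) = 0.0910 m, so one revolution covers 2πr = 0.572 m.
In 13 revolutions: L = 13·2πr = 7.43 m.

L ≈ 7.43 m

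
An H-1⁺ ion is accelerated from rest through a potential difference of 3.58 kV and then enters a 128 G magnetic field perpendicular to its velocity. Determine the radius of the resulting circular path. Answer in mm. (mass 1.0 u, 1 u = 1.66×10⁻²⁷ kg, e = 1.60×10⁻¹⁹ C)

The kinetic energy gained is K = qV = (1×1.60×10^-19)(3580) = 5.73×10^-16 J.
v = √(2K/m) = 8.31×10^5 m/s.
r = mv/(qB) = (1.66×10^-27)(8.31×10^5) / [(1×1.60×10^-19)(0.0128)] = 0.673 m.

r ≈ 673 mm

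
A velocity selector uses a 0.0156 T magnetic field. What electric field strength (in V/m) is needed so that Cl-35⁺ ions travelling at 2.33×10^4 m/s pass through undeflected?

E ≈ 363 V/m

qE = qvB ⇒ E = vB = (2.33×10^4)(0.0156) = 363 V/m.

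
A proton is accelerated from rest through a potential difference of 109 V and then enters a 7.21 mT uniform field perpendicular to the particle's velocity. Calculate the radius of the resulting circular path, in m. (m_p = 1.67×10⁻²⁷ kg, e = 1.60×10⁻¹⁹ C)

The kinetic energy gained is K = qV = (1×1.60×10^-19)(109) = 1.74×10^-17 J.
v = √(2K/m) = 1.45×10^5 m/s.
r = mv/(qB) = (1.67×10^-27)(1.45×10^5) / [(1×1.60×10^-19)(7.21×10^-3)] = 0.209 m.

r ≈ 0.209 m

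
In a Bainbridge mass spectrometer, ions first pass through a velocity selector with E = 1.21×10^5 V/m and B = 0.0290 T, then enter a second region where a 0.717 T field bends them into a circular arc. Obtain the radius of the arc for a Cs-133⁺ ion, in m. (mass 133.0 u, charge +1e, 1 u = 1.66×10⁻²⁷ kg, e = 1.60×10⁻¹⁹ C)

r ≈ 8.03 m

The selector passes v = E/B = 1.21×10^5/0.0290 = 4.17×10^6 m/s.
In the deflection region, r = mv/(qB₂) = (2.21×10^-25)(4.17×10^6) / [(1×1.60×10^-19)(0.717)] = 8.03 m.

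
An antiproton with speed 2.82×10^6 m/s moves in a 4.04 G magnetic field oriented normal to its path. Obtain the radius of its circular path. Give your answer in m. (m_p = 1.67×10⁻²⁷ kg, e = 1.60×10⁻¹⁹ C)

The magnetic force provides the centripetal force: qvB = mv²/r, so r = mv/(qB).
r = (1.67×10^-27 kg)(2.82×10^6 m/s) / [(1×1.60×10^-19 C)(4.04×10^-4 T)] = 72.9 m.

r ≈ 72.9 m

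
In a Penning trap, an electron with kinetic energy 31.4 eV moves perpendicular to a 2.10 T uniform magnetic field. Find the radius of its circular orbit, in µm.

r ≈ 9.00 µm

Convert the energy: K = 31.4 eV = 5.02×10^-18 J.
v = √(2K/m) = √(2·5.02×10^-18/9.11×10^-31) = 3.32×10^6 m/s.
r = mv/(qB) = (9.11×10^-31)(3.32×10^6) / [(1×1.60×10^-19)(2.10)] = 9.00×10^-6 m.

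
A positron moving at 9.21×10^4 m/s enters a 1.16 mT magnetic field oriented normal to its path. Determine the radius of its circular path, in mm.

The magnetic force provides the centripetal force: qvB = mv²/r, so r = mv/(qB).
r = (9.11×10^-31 kg)(9.21×10^4 m/s) / [(1×1.60×10^-19 C)(1.16×10^-3 T)] = 4.52×10^-4 m.

r ≈ 0.452 mm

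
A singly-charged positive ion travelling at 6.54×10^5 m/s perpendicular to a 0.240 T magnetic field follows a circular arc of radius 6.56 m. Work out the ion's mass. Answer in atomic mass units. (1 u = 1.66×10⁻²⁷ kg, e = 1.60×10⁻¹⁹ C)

m ≈ 232 u

qvB = mv²/r ⇒ m = qBr/v.
m = (1×1.60×10^-19)(0.240)(6.56) / (6.54×10^5) = 3.85×10^-25 kg = 232 u.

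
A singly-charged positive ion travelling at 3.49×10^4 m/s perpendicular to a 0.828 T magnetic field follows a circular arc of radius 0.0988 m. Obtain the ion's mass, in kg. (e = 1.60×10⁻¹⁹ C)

m ≈ 3.75×10^-25 kg

qvB = mv²/r ⇒ m = qBr/v.
m = (1×1.60×10^-19)(0.828)(0.0988) / (3.49×10^4) = 3.75×10^-25 kg.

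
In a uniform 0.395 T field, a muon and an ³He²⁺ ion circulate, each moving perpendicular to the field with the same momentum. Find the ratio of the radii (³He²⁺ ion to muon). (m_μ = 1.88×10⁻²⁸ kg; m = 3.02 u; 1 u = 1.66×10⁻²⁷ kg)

r = p/(qB) ⇒ at equal p, r ∝ 1/q.
r_{³He²⁺ ion}/r_{muon} = 0.500.

ratio ≈ 0.500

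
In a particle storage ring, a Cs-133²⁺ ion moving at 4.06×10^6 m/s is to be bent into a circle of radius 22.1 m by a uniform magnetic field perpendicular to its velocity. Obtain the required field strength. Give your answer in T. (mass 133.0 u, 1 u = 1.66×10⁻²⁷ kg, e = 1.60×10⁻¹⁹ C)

B ≈ 0.127 T

qvB = mv²/r gives B = mv/(qr).
B = (2.21×10^-25)(4.06×10^6) / [(2×1.60×10^-19)(22.1)] = 0.127 T.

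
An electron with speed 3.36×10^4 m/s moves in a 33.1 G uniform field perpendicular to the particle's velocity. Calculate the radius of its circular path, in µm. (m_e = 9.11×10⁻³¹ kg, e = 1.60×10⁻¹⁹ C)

The magnetic force provides the centripetal force: qvB = mv²/r, so r = mv/(qB).
r = (9.11×10^-31 kg)(3.36×10^4 m/s) / [(1×1.60×10^-19 C)(3.31×10^-3 T)] = 5.78×10^-5 m.

r ≈ 57.8 µm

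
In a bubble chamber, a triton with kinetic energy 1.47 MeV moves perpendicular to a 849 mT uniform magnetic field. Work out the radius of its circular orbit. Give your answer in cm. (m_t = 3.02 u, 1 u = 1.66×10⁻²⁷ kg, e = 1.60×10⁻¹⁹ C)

Convert the energy: K = 1.47 MeV = 2.35×10^-13 J.
v = √(2K/m) = √(2·2.35×10^-13/5.01×10^-27) = 9.69×10^6 m/s.
r = mv/(qB) = (5.01×10^-27)(9.69×10^6) / [(1×1.60×10^-19)(0.849)] = 0.357 m.

r ≈ 35.7 cm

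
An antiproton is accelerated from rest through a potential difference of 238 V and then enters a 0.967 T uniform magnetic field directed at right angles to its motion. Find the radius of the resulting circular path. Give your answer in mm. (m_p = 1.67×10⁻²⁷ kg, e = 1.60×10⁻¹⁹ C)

r ≈ 2.31 mm

The kinetic energy gained is K = qV = (1×1.60×10^-19)(238) = 3.81×10^-17 J.
v = √(2K/m) = 2.14×10^5 m/s.
r = mv/(qB) = (1.67×10^-27)(2.14×10^5) / [(1×1.60×10^-19)(0.967)] = 2.31×10^-3 m.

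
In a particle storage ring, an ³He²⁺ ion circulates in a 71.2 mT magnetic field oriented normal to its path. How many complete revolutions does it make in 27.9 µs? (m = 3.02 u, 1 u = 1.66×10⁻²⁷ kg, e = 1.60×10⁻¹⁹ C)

N = 20

T = 2πm/(qB) = 2π(5.0132×10^-27) / [(2×1.60×10^-19)(0.0712)] = 1.3825×10^-6 s.
N = t/T = 2.79×10^-5 / 1.3825×10^-6 ≈ 20.18, so 20 complete revolutions.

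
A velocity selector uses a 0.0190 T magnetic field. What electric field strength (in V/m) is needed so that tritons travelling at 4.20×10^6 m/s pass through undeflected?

qE = qvB ⇒ E = vB = (4.20×10^6)(0.0190) = 7.98×10^4 V/m.

E ≈ 7.98×10^4 V/m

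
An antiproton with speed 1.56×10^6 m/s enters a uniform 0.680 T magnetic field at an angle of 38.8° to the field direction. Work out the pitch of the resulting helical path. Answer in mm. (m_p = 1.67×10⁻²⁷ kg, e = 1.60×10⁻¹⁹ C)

pitch ≈ 117 mm

The velocity component along B is v∥ = v cos38.8° = 1.22×10^6 m/s.
The cyclotron period T = 2πm/(qB) = 9.64×10^-8 s is set by m, q, B alone.
Pitch = v∥·T = (1.22×10^6)(9.64×10^-8) = 0.117 m.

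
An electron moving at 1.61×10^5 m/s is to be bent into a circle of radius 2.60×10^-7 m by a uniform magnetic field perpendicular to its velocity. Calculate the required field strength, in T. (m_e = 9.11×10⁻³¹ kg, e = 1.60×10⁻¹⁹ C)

B ≈ 3.53 T

qvB = mv²/r gives B = mv/(qr).
B = (9.11×10^-31)(1.61×10^5) / [(1×1.60×10^-19)(2.60×10^-7)] = 3.53 T.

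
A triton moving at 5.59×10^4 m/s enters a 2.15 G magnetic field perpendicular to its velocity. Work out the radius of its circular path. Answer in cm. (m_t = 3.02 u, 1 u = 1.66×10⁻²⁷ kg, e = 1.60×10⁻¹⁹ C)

r ≈ 815 cm

The magnetic force provides the centripetal force: qvB = mv²/r, so r = mv/(qB).
r = (5.01×10^-27 kg)(5.59×10^4 m/s) / [(1×1.60×10^-19 C)(2.15×10^-4 T)] = 8.15 m.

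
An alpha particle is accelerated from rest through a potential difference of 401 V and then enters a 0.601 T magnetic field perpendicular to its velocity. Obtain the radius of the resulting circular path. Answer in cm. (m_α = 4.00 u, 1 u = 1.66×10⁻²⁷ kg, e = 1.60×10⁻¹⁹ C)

r ≈ 0.679 cm

The kinetic energy gained is K = qV = (2×1.60×10^-19)(401) = 1.28×10^-16 J.
v = √(2K/m) = 1.97×10^5 m/s.
r = mv/(qB) = (6.64×10^-27)(1.97×10^5) / [(2×1.60×10^-19)(0.601)] = 6.79×10^-3 m.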